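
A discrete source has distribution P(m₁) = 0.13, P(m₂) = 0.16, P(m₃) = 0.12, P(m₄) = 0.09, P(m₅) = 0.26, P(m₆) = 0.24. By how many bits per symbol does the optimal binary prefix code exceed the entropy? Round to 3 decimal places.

0.015 bits

Entropy H = −Σ p log₂ p ≈ 2.4848 bits.
Huffman merges: 9/100+3/25→21/100; 13/100+4/25→29/100; 21/100+6/25→9/20; 13/50+29/100→11/20; 9/20+11/20→1. L = 5/2 ≈ 2.5000.
L − H = 2.5000 − 2.4848 = 0.015 bits.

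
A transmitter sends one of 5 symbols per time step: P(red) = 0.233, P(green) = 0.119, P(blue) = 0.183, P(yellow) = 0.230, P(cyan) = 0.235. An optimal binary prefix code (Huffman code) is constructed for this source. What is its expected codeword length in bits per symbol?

Repeatedly combine the two least-probable nodes; the expected code length is the sum of the merged weights.
merge 119/1000 + 183/1000 → 151/500
merge 23/100 + 233/1000 → 463/1000
merge 47/200 + 151/500 → 537/1000
merge 463/1000 + 537/1000 → 1
L = 151/500 + 463/1000 + 537/1000 + 1 = 1151/500 = 2.302 bits/symbol.

2.302 bits/symbol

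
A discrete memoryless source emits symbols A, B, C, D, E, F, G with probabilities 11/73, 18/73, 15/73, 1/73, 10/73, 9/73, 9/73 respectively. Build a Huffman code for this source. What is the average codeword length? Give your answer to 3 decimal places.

2.685 bits/symbol

Repeatedly combine the two least-probable nodes; the expected code length is the sum of the merged weights.
merge 1/73 + 9/73 → 10/73
merge 9/73 + 10/73 → 19/73
merge 10/73 + 11/73 → 21/73
merge 15/73 + 18/73 → 33/73
merge 19/73 + 21/73 → 40/73
merge 33/73 + 40/73 → 1
L = 10/73 + 19/73 + 21/73 + 33/73 + 40/73 + 1 = 196/73 ≈ 2.685 bits/symbol.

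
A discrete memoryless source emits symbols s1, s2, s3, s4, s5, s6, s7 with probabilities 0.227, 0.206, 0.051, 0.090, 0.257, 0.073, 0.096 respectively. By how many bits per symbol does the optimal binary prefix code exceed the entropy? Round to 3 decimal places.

Entropy H = −Σ p log₂ p ≈ 2.5907 bits.
Huffman merges: 51/1000+73/1000→31/250; 9/100+12/125→93/500; 31/250+93/500→31/100; 103/500+227/1000→433/1000; 257/1000+31/100→567/1000; 433/1000+567/1000→1. L = 131/50 ≈ 2.6200.
L − H = 2.6200 − 2.5907 = 0.029 bits.

0.029 bits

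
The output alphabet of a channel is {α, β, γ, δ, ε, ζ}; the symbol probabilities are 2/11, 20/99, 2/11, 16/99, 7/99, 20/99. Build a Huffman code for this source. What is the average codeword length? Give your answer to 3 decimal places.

Repeatedly combine the two least-probable nodes; the expected code length is the sum of the merged weights.
merge 7/99 + 16/99 → 23/99
merge 2/11 + 2/11 → 4/11
merge 20/99 + 20/99 → 40/99
merge 23/99 + 4/11 → 59/99
merge 40/99 + 59/99 → 1
L = 23/99 + 4/11 + 40/99 + 59/99 + 1 = 257/99 ≈ 2.596 bits/symbol.

2.596 bits/symbol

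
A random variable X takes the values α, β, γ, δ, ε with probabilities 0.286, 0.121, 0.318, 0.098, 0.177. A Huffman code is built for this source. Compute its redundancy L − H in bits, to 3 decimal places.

0.038 bits

Entropy H = −Σ p log₂ p ≈ 2.1814 bits.
Huffman merges: 49/500+121/1000→219/1000; 177/1000+219/1000→99/250; 143/500+159/500→151/250; 99/250+151/250→1. L = 2219/1000 ≈ 2.2190.
L − H = 2.2190 − 2.1814 = 0.038 bits.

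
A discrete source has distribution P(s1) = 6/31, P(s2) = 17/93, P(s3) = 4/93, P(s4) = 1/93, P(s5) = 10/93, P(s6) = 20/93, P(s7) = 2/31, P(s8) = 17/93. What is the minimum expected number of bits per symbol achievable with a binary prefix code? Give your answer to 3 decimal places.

Repeatedly combine the two least-probable nodes; the expected code length is the sum of the merged weights.
merge 1/93 + 4/93 → 5/93
merge 5/93 + 2/31 → 11/93
merge 10/93 + 11/93 → 7/31
merge 17/93 + 17/93 → 34/93
merge 6/31 + 20/93 → 38/93
merge 7/31 + 34/93 → 55/93
merge 38/93 + 55/93 → 1
L = 5/93 + 11/93 + 7/31 + 34/93 + 38/93 + 55/93 + 1 = 257/93 ≈ 2.763 bits/symbol.

2.763 bits/symbol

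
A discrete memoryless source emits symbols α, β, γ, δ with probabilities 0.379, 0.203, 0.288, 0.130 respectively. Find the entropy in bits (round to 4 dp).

H = −Σ pᵢ log₂ pᵢ.
−0.379·log₂(0.379) = 0.5305
−0.203·log₂(0.203) = 0.4670
−0.288·log₂(0.288) = 0.5172
−0.130·log₂(0.130) = 0.3826
Sum ≈ 1.8973 → 1.8973 bits.

1.8973 bits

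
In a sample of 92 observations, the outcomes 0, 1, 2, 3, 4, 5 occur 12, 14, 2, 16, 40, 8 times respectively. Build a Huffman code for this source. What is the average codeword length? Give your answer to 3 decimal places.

2.239 bits/symbol

Probabilities are the counts divided by 92.
Repeatedly combine the two least-probable nodes; the expected code length is the sum of the merged weights.
merge 1/46 + 2/23 → 5/46
merge 5/46 + 3/23 → 11/46
merge 7/46 + 4/23 → 15/46
merge 11/46 + 15/46 → 13/23
merge 10/23 + 13/23 → 1
L = 5/46 + 11/46 + 15/46 + 13/23 + 1 = 103/46 ≈ 2.239 bits/symbol.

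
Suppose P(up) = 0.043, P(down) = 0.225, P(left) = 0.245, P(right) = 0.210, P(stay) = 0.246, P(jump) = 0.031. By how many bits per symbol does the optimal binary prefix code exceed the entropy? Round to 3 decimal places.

Entropy H = −Σ p log₂ p ≈ 2.3024 bits.
Huffman merges: 31/1000+43/1000→37/500; 37/500+21/100→71/250; 9/40+49/200→47/100; 123/500+71/250→53/100; 47/100+53/100→1. L = 1179/500 ≈ 2.3580.
L − H = 2.3580 − 2.3024 = 0.056 bits.

0.056 bits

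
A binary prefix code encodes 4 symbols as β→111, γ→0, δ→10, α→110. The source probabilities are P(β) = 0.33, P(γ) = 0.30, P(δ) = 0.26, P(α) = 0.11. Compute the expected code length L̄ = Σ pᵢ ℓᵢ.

L̄ = Σ pᵢ·ℓᵢ = 0.33·3 + 0.30·1 + 0.26·2 + 0.11·3 = 2.14 bits/symbol.

2.14 bits/symbol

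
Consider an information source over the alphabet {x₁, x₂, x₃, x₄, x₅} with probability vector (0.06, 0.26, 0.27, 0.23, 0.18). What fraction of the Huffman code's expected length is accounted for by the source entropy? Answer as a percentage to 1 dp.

Entropy H = −Σ p log₂ p ≈ 2.1918 bits.
Huffman merges: 3/50+9/50→6/25; 23/100+6/25→47/100; 13/50+27/100→53/100; 47/100+53/100→1. L = 56/25 ≈ 2.2400.
Efficiency = H/L = 2.1918/2.2400 = 97.8%.

97.8%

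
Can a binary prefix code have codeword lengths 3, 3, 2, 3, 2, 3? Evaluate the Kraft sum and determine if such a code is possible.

With common denominator 2^3 = 8: Σ 2^(−ℓᵢ) = 1/8 + 1/8 + 2/8 + 1/8 + 2/8 + 1/8 = 8/8 = 1.
Kraft's inequality requires Σ ≤ 1; here Σ = 1 ≤ 1, so such a prefix code exists.

1; yes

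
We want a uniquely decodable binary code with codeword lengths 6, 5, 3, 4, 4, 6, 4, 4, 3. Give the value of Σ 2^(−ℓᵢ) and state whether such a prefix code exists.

With common denominator 2^6 = 64: Σ 2^(−ℓᵢ) = 1/64 + 2/64 + 8/64 + 4/64 + 4/64 + 1/64 + 4/64 + 4/64 + 8/64 = 36/64 = 0.5625.
Kraft's inequality requires Σ ≤ 1; here Σ = 0.5625 ≤ 1, so such a prefix code exists.

0.5625; yes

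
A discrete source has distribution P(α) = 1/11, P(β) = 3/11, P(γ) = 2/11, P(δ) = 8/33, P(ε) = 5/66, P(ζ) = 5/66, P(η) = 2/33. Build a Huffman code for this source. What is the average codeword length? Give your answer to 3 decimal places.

Repeatedly combine the two least-probable nodes; the expected code length is the sum of the merged weights.
merge 2/33 + 5/66 → 3/22
merge 5/66 + 1/11 → 1/6
merge 3/22 + 1/6 → 10/33
merge 2/11 + 8/33 → 14/33
merge 3/11 + 10/33 → 19/33
merge 14/33 + 19/33 → 1
L = 3/22 + 1/6 + 10/33 + 14/33 + 19/33 + 1 = 86/33 ≈ 2.606 bits/symbol.

2.606 bits/symbol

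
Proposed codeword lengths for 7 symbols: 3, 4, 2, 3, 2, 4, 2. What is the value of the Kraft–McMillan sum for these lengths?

1.125

With common denominator 2^4 = 16: Σ 2^(−ℓᵢ) = 2/16 + 1/16 + 4/16 + 2/16 + 4/16 + 1/16 + 4/16 = 18/16 = 1.125.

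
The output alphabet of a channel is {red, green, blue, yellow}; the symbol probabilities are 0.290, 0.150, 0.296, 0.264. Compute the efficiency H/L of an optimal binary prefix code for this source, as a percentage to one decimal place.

97.8%

Entropy H = −Σ p log₂ p ≈ 1.9556 bits.
Huffman merges: 3/20+33/125→207/500; 29/100+37/125→293/500; 207/500+293/500→1. L = 2 ≈ 2.0000.
Efficiency = H/L = 1.9556/2.0000 = 97.8%.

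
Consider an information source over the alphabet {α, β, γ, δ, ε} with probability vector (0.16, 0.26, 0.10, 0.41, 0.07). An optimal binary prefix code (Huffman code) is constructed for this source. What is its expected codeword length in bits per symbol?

2.09 bits/symbol

Repeatedly combine the two least-probable nodes; the expected code length is the sum of the merged weights.
merge 7/100 + 1/10 → 17/100
merge 4/25 + 17/100 → 33/100
merge 13/50 + 33/100 → 59/100
merge 41/100 + 59/100 → 1
L = 17/100 + 33/100 + 59/100 + 1 = 209/100 = 2.09 bits/symbol.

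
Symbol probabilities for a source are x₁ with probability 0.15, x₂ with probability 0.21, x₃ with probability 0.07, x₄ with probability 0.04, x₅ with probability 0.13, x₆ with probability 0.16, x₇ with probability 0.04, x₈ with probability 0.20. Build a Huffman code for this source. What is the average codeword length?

Repeatedly combine the two least-probable nodes; the expected code length is the sum of the merged weights.
merge 1/25 + 1/25 → 2/25
merge 7/100 + 2/25 → 3/20
merge 13/100 + 3/20 → 7/25
merge 3/20 + 4/25 → 31/100
merge 1/5 + 21/100 → 41/100
merge 7/25 + 31/100 → 59/100
merge 41/100 + 59/100 → 1
L = 2/25 + 3/20 + 7/25 + 31/100 + 41/100 + 59/100 + 1 = 141/50 = 2.82 bits/symbol.

2.82 bits/symbol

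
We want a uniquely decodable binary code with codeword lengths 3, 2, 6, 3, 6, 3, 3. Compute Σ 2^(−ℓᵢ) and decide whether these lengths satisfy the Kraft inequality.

With common denominator 2^6 = 64: Σ 2^(−ℓᵢ) = 8/64 + 16/64 + 1/64 + 8/64 + 1/64 + 8/64 + 8/64 = 50/64 = 0.78125.
Kraft's inequality requires Σ ≤ 1; here Σ = 0.78125 ≤ 1, so such a prefix code exists.

0.78125; yes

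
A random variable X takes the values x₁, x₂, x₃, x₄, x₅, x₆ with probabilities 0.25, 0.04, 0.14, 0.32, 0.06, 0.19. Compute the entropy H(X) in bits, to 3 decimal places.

H = −Σ pᵢ log₂ pᵢ.
−0.25·log₂(0.25) = 0.5000
−0.04·log₂(0.04) = 0.1858
−0.14·log₂(0.14) = 0.3971
−0.32·log₂(0.32) = 0.5260
−0.06·log₂(0.06) = 0.2435
−0.19·log₂(0.19) = 0.4552
Sum ≈ 2.3077 → 2.308 bits.

2.308 bits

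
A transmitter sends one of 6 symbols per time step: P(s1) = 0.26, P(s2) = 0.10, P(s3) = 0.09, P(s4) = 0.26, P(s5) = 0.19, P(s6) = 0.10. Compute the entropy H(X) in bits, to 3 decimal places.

H = −Σ pᵢ log₂ pᵢ.
−0.26·log₂(0.26) = 0.5053
−0.10·log₂(0.10) = 0.3322
−0.09·log₂(0.09) = 0.3127
−0.26·log₂(0.26) = 0.5053
−0.19·log₂(0.19) = 0.4552
−0.10·log₂(0.10) = 0.3322
Sum ≈ 2.4428 → 2.443 bits.

2.443 bits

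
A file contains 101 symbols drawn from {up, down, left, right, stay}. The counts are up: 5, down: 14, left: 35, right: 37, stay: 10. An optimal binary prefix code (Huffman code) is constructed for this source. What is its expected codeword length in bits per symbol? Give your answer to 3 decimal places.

2.069 bits/symbol

Probabilities are the counts divided by 101.
Repeatedly combine the two least-probable nodes; the expected code length is the sum of the merged weights.
merge 5/101 + 10/101 → 15/101
merge 14/101 + 15/101 → 29/101
merge 29/101 + 35/101 → 64/101
merge 37/101 + 64/101 → 1
L = 15/101 + 29/101 + 64/101 + 1 = 209/101 ≈ 2.069 bits/symbol.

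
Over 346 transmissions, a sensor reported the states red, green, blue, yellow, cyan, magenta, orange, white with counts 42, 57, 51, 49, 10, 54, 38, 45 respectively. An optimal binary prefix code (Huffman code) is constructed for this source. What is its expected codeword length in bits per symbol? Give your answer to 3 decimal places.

Probabilities are the counts divided by 346.
Repeatedly combine the two least-probable nodes; the expected code length is the sum of the merged weights.
merge 5/173 + 19/173 → 24/173
merge 21/173 + 45/346 → 87/346
merge 24/173 + 49/346 → 97/346
merge 51/346 + 27/173 → 105/346
merge 57/346 + 87/346 → 72/173
merge 97/346 + 105/346 → 101/173
merge 72/173 + 101/173 → 1
L = 24/173 + 87/346 + 97/346 + 105/346 + 72/173 + 101/173 + 1 = 1029/346 ≈ 2.974 bits/symbol.

2.974 bits/symbol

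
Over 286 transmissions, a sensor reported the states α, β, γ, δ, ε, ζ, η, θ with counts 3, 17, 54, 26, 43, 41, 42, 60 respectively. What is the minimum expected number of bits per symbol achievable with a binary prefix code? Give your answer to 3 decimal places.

2.832 bits/symbol

Probabilities are the counts divided by 286.
Repeatedly combine the two least-probable nodes; the expected code length is the sum of the merged weights.
merge 3/286 + 17/286 → 10/143
merge 10/143 + 1/11 → 23/143
merge 41/286 + 21/143 → 83/286
merge 43/286 + 23/143 → 89/286
merge 27/143 + 30/143 → 57/143
merge 83/286 + 89/286 → 86/143
merge 57/143 + 86/143 → 1
L = 10/143 + 23/143 + 83/286 + 89/286 + 57/143 + 86/143 + 1 = 405/143 ≈ 2.832 bits/symbol.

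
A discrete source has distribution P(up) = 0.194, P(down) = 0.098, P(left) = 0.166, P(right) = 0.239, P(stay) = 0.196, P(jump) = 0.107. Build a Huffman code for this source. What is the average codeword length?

2.565 bits/symbol

Repeatedly combine the two least-probable nodes; the expected code length is the sum of the merged weights.
merge 49/500 + 107/1000 → 41/200
merge 83/500 + 97/500 → 9/25
merge 49/250 + 41/200 → 401/1000
merge 239/1000 + 9/25 → 599/1000
merge 401/1000 + 599/1000 → 1
L = 41/200 + 9/25 + 401/1000 + 599/1000 + 1 = 513/200 = 2.565 bits/symbol.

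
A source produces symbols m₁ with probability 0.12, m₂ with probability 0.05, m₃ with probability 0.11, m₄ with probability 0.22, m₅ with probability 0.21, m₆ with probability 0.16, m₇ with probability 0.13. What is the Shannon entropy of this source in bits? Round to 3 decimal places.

2.693 bits

H = −Σ pᵢ log₂ pᵢ.
−0.12·log₂(0.12) = 0.3671
−0.05·log₂(0.05) = 0.2161
−0.11·log₂(0.11) = 0.3503
−0.22·log₂(0.22) = 0.4806
−0.21·log₂(0.21) = 0.4728
−0.16·log₂(0.16) = 0.4230
−0.13·log₂(0.13) = 0.3826
Sum ≈ 2.6925 → 2.693 bits.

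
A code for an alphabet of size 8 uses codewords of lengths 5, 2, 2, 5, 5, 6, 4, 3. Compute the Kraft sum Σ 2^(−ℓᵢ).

0.796875

With common denominator 2^6 = 64: Σ 2^(−ℓᵢ) = 2/64 + 16/64 + 16/64 + 2/64 + 2/64 + 1/64 + 4/64 + 8/64 = 51/64 = 0.796875.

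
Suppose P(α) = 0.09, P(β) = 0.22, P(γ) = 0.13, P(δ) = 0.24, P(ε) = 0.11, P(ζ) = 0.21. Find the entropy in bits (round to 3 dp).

2.493 bits

H = −Σ pᵢ log₂ pᵢ.
−0.09·log₂(0.09) = 0.3127
−0.22·log₂(0.22) = 0.4806
−0.13·log₂(0.13) = 0.3826
−0.24·log₂(0.24) = 0.4941
−0.11·log₂(0.11) = 0.3503
−0.21·log₂(0.21) = 0.4728
Sum ≈ 2.4931 → 2.493 bits.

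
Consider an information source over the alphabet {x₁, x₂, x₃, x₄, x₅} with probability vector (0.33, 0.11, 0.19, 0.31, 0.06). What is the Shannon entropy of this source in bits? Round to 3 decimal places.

H = −Σ pᵢ log₂ pᵢ.
−0.33·log₂(0.33) = 0.5278
−0.11·log₂(0.11) = 0.3503
−0.19·log₂(0.19) = 0.4552
−0.31·log₂(0.31) = 0.5238
−0.06·log₂(0.06) = 0.2435
Sum ≈ 2.1007 → 2.101 bits.

2.101 bits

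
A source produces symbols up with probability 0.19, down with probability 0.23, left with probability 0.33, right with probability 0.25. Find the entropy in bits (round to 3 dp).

1.971 bits

H = −Σ pᵢ log₂ pᵢ.
−0.19·log₂(0.19) = 0.4552
−0.23·log₂(0.23) = 0.4877
−0.33·log₂(0.33) = 0.5278
−0.25·log₂(0.25) = 0.5000
Sum ≈ 1.9707 → 1.971 bits.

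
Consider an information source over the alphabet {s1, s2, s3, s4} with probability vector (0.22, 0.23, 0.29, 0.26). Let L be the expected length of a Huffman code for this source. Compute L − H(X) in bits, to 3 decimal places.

Entropy H = −Σ p log₂ p ≈ 1.9914 bits.
Huffman merges: 11/50+23/100→9/20; 13/50+29/100→11/20; 9/20+11/20→1. L = 2 ≈ 2.0000.
L − H = 2.0000 − 1.9914 = 0.009 bits.

0.009 bits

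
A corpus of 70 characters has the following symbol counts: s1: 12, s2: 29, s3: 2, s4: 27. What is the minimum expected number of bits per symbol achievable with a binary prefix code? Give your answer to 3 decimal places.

1.786 bits/symbol

Probabilities are the counts divided by 70.
Repeatedly combine the two least-probable nodes; the expected code length is the sum of the merged weights.
merge 1/35 + 6/35 → 1/5
merge 1/5 + 27/70 → 41/70
merge 29/70 + 41/70 → 1
L = 1/5 + 41/70 + 1 = 25/14 ≈ 1.786 bits/symbol.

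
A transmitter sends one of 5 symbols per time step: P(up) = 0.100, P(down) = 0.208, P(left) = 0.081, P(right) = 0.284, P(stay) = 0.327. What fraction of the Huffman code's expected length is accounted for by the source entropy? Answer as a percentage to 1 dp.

Entropy H = −Σ p log₂ p ≈ 2.1402 bits.
Huffman merges: 81/1000+1/10→181/1000; 181/1000+26/125→389/1000; 71/250+327/1000→611/1000; 389/1000+611/1000→1. L = 2181/1000 ≈ 2.1810.
Efficiency = H/L = 2.1402/2.1810 = 98.1%.

98.1%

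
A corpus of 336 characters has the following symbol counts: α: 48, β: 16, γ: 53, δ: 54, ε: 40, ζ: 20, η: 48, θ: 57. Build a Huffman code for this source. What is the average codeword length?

2.9375 bits/symbol

Probabilities are the counts divided by 336.
Repeatedly combine the two least-probable nodes; the expected code length is the sum of the merged weights.
merge 1/21 + 5/84 → 3/28
merge 3/28 + 5/42 → 19/84
merge 1/7 + 1/7 → 2/7
merge 53/336 + 9/56 → 107/336
merge 19/112 + 19/84 → 19/48
merge 2/7 + 107/336 → 29/48
merge 19/48 + 29/48 → 1
L = 3/28 + 19/84 + 2/7 + 107/336 + 19/48 + 29/48 + 1 = 47/16 = 2.9375 bits/symbol.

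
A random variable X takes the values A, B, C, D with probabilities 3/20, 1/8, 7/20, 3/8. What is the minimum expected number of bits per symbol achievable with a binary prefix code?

1.9 bits/symbol

Repeatedly combine the two least-probable nodes; the expected code length is the sum of the merged weights.
merge 1/8 + 3/20 → 11/40
merge 11/40 + 7/20 → 5/8
merge 3/8 + 5/8 → 1
L = 11/40 + 5/8 + 1 = 19/10 = 1.9 bits/symbol.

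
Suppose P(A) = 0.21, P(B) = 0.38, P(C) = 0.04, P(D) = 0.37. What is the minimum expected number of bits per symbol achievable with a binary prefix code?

Repeatedly combine the two least-probable nodes; the expected code length is the sum of the merged weights.
merge 1/25 + 21/100 → 1/4
merge 1/4 + 37/100 → 31/50
merge 19/50 + 31/50 → 1
L = 1/4 + 31/50 + 1 = 187/100 = 1.87 bits/symbol.

1.87 bits/symbol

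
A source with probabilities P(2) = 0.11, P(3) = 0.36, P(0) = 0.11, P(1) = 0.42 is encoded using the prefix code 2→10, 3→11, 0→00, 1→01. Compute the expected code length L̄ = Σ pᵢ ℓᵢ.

L̄ = Σ pᵢ·ℓᵢ = 0.11·2 + 0.36·2 + 0.11·2 + 0.42·2 = 2 bits/symbol.

2 bits/symbol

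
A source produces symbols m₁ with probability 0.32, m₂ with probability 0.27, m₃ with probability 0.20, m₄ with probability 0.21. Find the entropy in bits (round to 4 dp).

H = −Σ pᵢ log₂ pᵢ.
−0.32·log₂(0.32) = 0.5260
−0.27·log₂(0.27) = 0.5100
−0.20·log₂(0.20) = 0.4644
−0.21·log₂(0.21) = 0.4728
Sum ≈ 1.9733 → 1.9733 bits.

1.9733 bits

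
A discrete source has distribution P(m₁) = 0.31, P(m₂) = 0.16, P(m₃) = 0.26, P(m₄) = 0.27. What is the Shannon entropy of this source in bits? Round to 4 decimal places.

1.9621 bits

H = −Σ pᵢ log₂ pᵢ.
−0.31·log₂(0.31) = 0.5238
−0.16·log₂(0.16) = 0.4230
−0.26·log₂(0.26) = 0.5053
−0.27·log₂(0.27) = 0.5100
Sum ≈ 1.9621 → 1.9621 bits.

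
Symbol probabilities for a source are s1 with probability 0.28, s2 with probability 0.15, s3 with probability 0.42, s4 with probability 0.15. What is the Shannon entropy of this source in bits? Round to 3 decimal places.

1.861 bits

H = −Σ pᵢ log₂ pᵢ.
−0.28·log₂(0.28) = 0.5142
−0.15·log₂(0.15) = 0.4105
−0.42·log₂(0.42) = 0.5256
−0.15·log₂(0.15) = 0.4105
Sum ≈ 1.8610 → 1.861 bits.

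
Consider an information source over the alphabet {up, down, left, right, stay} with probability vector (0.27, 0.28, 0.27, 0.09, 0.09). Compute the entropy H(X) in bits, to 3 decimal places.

H = −Σ pᵢ log₂ pᵢ.
−0.27·log₂(0.27) = 0.5100
−0.28·log₂(0.28) = 0.5142
−0.27·log₂(0.27) = 0.5100
−0.09·log₂(0.09) = 0.3127
−0.09·log₂(0.09) = 0.3127
Sum ≈ 2.1596 → 2.160 bits.

2.160 bits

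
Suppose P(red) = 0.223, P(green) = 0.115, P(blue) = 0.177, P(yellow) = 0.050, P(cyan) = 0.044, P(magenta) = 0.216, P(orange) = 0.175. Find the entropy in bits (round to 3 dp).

2.616 bits

H = −Σ pᵢ log₂ pᵢ.
−0.223·log₂(0.223) = 0.4828
−0.115·log₂(0.115) = 0.3588
−0.177·log₂(0.177) = 0.4422
−0.050·log₂(0.050) = 0.2161
−0.044·log₂(0.044) = 0.1983
−0.216·log₂(0.216) = 0.4776
−0.175·log₂(0.175) = 0.4401
Sum ≈ 2.6158 → 2.616 bits.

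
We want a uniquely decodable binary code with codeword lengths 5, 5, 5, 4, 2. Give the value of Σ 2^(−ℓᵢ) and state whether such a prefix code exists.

0.40625; yes

With common denominator 2^5 = 32: Σ 2^(−ℓᵢ) = 1/32 + 1/32 + 1/32 + 2/32 + 8/32 = 13/32 = 0.40625.
Kraft's inequality requires Σ ≤ 1; here Σ = 0.40625 ≤ 1, so such a prefix code exists.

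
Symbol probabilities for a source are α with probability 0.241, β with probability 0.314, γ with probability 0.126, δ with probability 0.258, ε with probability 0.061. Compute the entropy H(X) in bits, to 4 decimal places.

2.1465 bits

H = −Σ pᵢ log₂ pᵢ.
−0.241·log₂(0.241) = 0.4947
−0.314·log₂(0.314) = 0.5247
−0.126·log₂(0.126) = 0.3766
−0.258·log₂(0.258) = 0.5043
−0.061·log₂(0.061) = 0.2461
Sum ≈ 2.1465 → 2.1465 bits.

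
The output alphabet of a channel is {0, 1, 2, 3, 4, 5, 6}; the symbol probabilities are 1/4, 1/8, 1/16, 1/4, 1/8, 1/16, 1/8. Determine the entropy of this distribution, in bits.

2.625 bits

Each probability is a power of 1/2, so log₂(1/p) is an integer.
H = Σ p·log₂(1/p) = 1/4·2 + 1/8·3 + 1/16·4 + 1/4·2 + 1/8·3 + 1/16·4 + 1/8·3 = 2.625 bits.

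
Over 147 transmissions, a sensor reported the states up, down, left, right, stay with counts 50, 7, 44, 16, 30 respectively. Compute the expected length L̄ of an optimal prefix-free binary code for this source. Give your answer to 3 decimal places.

Probabilities are the counts divided by 147.
Repeatedly combine the two least-probable nodes; the expected code length is the sum of the merged weights.
merge 1/21 + 16/147 → 23/147
merge 23/147 + 10/49 → 53/147
merge 44/147 + 50/147 → 94/147
merge 53/147 + 94/147 → 1
L = 23/147 + 53/147 + 94/147 + 1 = 317/147 ≈ 2.156 bits/symbol.

2.156 bits/symbol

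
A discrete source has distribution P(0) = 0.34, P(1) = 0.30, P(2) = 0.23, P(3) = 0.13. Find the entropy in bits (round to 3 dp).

1.921 bits

H = −Σ pᵢ log₂ pᵢ.
−0.34·log₂(0.34) = 0.5292
−0.30·log₂(0.30) = 0.5211
−0.23·log₂(0.23) = 0.4877
−0.13·log₂(0.13) = 0.3826
Sum ≈ 1.9206 → 1.921 bits.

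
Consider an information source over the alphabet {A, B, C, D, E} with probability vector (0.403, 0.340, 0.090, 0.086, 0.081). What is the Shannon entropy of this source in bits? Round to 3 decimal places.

H = −Σ pᵢ log₂ pᵢ.
−0.403·log₂(0.403) = 0.5284
−0.340·log₂(0.340) = 0.5292
−0.090·log₂(0.090) = 0.3127
−0.086·log₂(0.086) = 0.3044
−0.081·log₂(0.081) = 0.2937
Sum ≈ 1.9683 → 1.968 bits.

1.968 bits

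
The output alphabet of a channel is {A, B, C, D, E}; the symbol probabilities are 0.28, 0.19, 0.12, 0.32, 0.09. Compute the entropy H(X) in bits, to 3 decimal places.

2.175 bits

H = −Σ pᵢ log₂ pᵢ.
−0.28·log₂(0.28) = 0.5142
−0.19·log₂(0.19) = 0.4552
−0.12·log₂(0.12) = 0.3671
−0.32·log₂(0.32) = 0.5260
−0.09·log₂(0.09) = 0.3127
Sum ≈ 2.1752 → 2.175 bits.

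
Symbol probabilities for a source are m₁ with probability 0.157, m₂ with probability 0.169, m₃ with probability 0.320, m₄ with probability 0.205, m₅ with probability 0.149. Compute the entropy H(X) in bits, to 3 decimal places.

2.257 bits

H = −Σ pᵢ log₂ pᵢ.
−0.157·log₂(0.157) = 0.4194
−0.169·log₂(0.169) = 0.4335
−0.320·log₂(0.320) = 0.5260
−0.205·log₂(0.205) = 0.4687
−0.149·log₂(0.149) = 0.4092
Sum ≈ 2.2568 → 2.257 bits.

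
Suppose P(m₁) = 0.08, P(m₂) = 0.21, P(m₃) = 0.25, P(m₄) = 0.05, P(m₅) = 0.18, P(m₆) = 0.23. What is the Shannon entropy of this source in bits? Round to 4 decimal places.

2.4134 bits

H = −Σ pᵢ log₂ pᵢ.
−0.08·log₂(0.08) = 0.2915
−0.21·log₂(0.21) = 0.4728
−0.25·log₂(0.25) = 0.5000
−0.05·log₂(0.05) = 0.2161
−0.18·log₂(0.18) = 0.4453
−0.23·log₂(0.23) = 0.4877
Sum ≈ 2.4134 → 2.4134 bits.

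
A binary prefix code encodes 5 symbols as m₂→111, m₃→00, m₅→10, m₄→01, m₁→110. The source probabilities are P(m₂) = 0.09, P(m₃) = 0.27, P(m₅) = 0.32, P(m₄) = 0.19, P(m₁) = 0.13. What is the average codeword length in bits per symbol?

2.22 bits/symbol

L̄ = Σ pᵢ·ℓᵢ = 0.09·3 + 0.27·2 + 0.32·2 + 0.19·2 + 0.13·3 = 2.22 bits/symbol.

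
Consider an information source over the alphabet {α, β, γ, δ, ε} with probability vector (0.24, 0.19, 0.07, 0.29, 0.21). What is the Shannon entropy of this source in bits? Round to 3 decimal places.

2.209 bits

H = −Σ pᵢ log₂ pᵢ.
−0.24·log₂(0.24) = 0.4941
−0.19·log₂(0.19) = 0.4552
−0.07·log₂(0.07) = 0.2686
−0.29·log₂(0.29) = 0.5179
−0.21·log₂(0.21) = 0.4728
Sum ≈ 2.2086 → 2.209 bits.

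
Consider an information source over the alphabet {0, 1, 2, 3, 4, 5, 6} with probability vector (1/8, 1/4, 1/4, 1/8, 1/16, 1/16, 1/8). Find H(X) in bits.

2.625 bits

Each probability is a power of 1/2, so log₂(1/p) is an integer.
H = Σ p·log₂(1/p) = 1/8·3 + 1/4·2 + 1/4·2 + 1/8·3 + 1/16·4 + 1/16·4 + 1/8·3 = 2.625 bits.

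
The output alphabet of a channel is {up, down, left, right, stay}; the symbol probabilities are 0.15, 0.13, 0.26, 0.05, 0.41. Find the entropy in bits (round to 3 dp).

H = −Σ pᵢ log₂ pᵢ.
−0.15·log₂(0.15) = 0.4105
−0.13·log₂(0.13) = 0.3826
−0.26·log₂(0.26) = 0.5053
−0.05·log₂(0.05) = 0.2161
−0.41·log₂(0.41) = 0.5274
Sum ≈ 2.0420 → 2.042 bits.

2.042 bits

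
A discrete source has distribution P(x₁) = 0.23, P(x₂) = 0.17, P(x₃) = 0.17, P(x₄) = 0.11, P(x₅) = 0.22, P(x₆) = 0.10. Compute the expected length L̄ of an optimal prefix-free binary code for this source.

2.55 bits/symbol

Repeatedly combine the two least-probable nodes; the expected code length is the sum of the merged weights.
merge 1/10 + 11/100 → 21/100
merge 17/100 + 17/100 → 17/50
merge 21/100 + 11/50 → 43/100
merge 23/100 + 17/50 → 57/100
merge 43/100 + 57/100 → 1
L = 21/100 + 17/50 + 43/100 + 57/100 + 1 = 51/20 = 2.55 bits/symbol.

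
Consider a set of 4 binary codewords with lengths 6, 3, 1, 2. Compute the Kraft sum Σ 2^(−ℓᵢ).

With common denominator 2^6 = 64: Σ 2^(−ℓᵢ) = 1/64 + 8/64 + 32/64 + 16/64 = 57/64 = 0.890625.

0.890625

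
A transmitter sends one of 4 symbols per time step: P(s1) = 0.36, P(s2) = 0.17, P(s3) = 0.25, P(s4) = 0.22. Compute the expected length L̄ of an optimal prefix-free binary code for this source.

Repeatedly combine the two least-probable nodes; the expected code length is the sum of the merged weights.
merge 17/100 + 11/50 → 39/100
merge 1/4 + 9/25 → 61/100
merge 39/100 + 61/100 → 1
L = 39/100 + 61/100 + 1 = 2 bits/symbol.

2 bits/symbol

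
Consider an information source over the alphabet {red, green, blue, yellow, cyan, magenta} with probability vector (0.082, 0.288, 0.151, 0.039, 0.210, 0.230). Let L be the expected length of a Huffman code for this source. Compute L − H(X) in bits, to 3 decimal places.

0.025 bits

Entropy H = −Σ p log₂ p ≈ 2.3679 bits.
Huffman merges: 39/1000+41/500→121/1000; 121/1000+151/1000→34/125; 21/100+23/100→11/25; 34/125+36/125→14/25; 11/25+14/25→1. L = 2393/1000 ≈ 2.3930.
L − H = 2.3930 − 2.3679 = 0.025 bits.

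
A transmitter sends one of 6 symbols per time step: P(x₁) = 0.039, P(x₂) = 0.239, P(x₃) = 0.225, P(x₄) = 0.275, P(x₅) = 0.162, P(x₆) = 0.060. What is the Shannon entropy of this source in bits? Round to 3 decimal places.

H = −Σ pᵢ log₂ pᵢ.
−0.039·log₂(0.039) = 0.1825
−0.239·log₂(0.239) = 0.4935
−0.225·log₂(0.225) = 0.4842
−0.275·log₂(0.275) = 0.5122
−0.162·log₂(0.162) = 0.4254
−0.060·log₂(0.060) = 0.2435
Sum ≈ 2.3414 → 2.341 bits.

2.341 bits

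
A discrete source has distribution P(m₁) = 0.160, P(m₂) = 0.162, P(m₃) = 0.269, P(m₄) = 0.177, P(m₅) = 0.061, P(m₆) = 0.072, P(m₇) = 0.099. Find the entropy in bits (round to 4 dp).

2.6499 bits

H = −Σ pᵢ log₂ pᵢ.
−0.160·log₂(0.160) = 0.4230
−0.162·log₂(0.162) = 0.4254
−0.269·log₂(0.269) = 0.5096
−0.177·log₂(0.177) = 0.4422
−0.061·log₂(0.061) = 0.2461
−0.072·log₂(0.072) = 0.2733
−0.099·log₂(0.099) = 0.3303
Sum ≈ 2.6499 → 2.6499 bits.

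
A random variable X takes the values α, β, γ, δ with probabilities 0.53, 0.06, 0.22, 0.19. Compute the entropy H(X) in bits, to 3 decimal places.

H = −Σ pᵢ log₂ pᵢ.
−0.53·log₂(0.53) = 0.4854
−0.06·log₂(0.06) = 0.2435
−0.22·log₂(0.22) = 0.4806
−0.19·log₂(0.19) = 0.4552
Sum ≈ 1.6648 → 1.665 bits.

1.665 bits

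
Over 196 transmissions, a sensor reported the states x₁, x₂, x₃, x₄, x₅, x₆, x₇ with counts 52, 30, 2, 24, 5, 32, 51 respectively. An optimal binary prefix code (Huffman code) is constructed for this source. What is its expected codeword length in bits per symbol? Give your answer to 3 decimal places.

2.505 bits/symbol

Probabilities are the counts divided by 196.
Repeatedly combine the two least-probable nodes; the expected code length is the sum of the merged weights.
merge 1/98 + 5/196 → 1/28
merge 1/28 + 6/49 → 31/196
merge 15/98 + 31/196 → 61/196
merge 8/49 + 51/196 → 83/196
merge 13/49 + 61/196 → 113/196
merge 83/196 + 113/196 → 1
L = 1/28 + 31/196 + 61/196 + 83/196 + 113/196 + 1 = 491/196 ≈ 2.505 bits/symbol.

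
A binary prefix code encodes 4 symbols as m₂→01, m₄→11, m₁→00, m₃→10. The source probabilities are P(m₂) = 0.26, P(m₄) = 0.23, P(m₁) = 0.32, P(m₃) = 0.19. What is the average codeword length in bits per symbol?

2 bits/symbol

L̄ = Σ pᵢ·ℓᵢ = 0.26·2 + 0.23·2 + 0.32·2 + 0.19·2 = 2 bits/symbol.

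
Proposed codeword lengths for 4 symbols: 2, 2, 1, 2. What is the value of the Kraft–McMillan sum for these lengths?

1.25

With common denominator 2^2 = 4: Σ 2^(−ℓᵢ) = 1/4 + 1/4 + 2/4 + 1/4 = 5/4 = 1.25.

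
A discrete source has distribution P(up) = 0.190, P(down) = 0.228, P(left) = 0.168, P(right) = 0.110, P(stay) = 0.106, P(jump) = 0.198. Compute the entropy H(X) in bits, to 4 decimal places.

2.5300 bits

H = −Σ pᵢ log₂ pᵢ.
−0.190·log₂(0.190) = 0.4552
−0.228·log₂(0.228) = 0.4863
−0.168·log₂(0.168) = 0.4323
−0.110·log₂(0.110) = 0.3503
−0.106·log₂(0.106) = 0.3432
−0.198·log₂(0.198) = 0.4626
Sum ≈ 2.5300 → 2.5300 bits.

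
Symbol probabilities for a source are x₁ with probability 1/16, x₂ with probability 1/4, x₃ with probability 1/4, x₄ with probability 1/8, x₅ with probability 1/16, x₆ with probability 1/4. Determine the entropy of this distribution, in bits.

2.375 bits

Each probability is a power of 1/2, so log₂(1/p) is an integer.
H = Σ p·log₂(1/p) = 1/16·4 + 1/4·2 + 1/4·2 + 1/8·3 + 1/16·4 + 1/4·2 = 2.375 bits.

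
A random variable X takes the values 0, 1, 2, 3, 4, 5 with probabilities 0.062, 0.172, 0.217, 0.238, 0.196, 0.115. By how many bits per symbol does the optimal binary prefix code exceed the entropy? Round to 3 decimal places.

Entropy H = −Σ p log₂ p ≈ 2.4764 bits.
Huffman merges: 31/500+23/200→177/1000; 43/250+177/1000→349/1000; 49/250+217/1000→413/1000; 119/500+349/1000→587/1000; 413/1000+587/1000→1. L = 1263/500 ≈ 2.5260.
L − H = 2.5260 − 2.4764 = 0.050 bits.

0.050 bits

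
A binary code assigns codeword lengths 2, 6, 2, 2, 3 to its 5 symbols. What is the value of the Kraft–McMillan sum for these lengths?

0.890625

With common denominator 2^6 = 64: Σ 2^(−ℓᵢ) = 16/64 + 1/64 + 16/64 + 16/64 + 8/64 = 57/64 = 0.890625.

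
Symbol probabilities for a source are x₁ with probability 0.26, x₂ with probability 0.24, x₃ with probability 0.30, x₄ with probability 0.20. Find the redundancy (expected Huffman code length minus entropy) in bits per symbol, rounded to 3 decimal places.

Entropy H = −Σ p log₂ p ≈ 1.9849 bits.
Huffman merges: 1/5+6/25→11/25; 13/50+3/10→14/25; 11/25+14/25→1. L = 2 ≈ 2.0000.
L − H = 2.0000 − 1.9849 = 0.015 bits.

0.015 bits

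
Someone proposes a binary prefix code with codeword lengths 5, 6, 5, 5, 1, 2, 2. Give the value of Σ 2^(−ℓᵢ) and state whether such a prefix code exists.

1.109375; no

With common denominator 2^6 = 64: Σ 2^(−ℓᵢ) = 2/64 + 1/64 + 2/64 + 2/64 + 32/64 + 16/64 + 16/64 = 71/64 = 1.109375.
Kraft's inequality requires Σ ≤ 1; here Σ = 1.109375 > 1, so no such prefix code exists.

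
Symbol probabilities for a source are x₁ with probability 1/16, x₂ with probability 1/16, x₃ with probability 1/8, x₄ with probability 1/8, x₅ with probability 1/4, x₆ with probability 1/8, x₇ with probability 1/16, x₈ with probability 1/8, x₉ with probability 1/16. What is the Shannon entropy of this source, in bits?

Each probability is a power of 1/2, so log₂(1/p) is an integer.
H = Σ p·log₂(1/p) = 1/16·4 + 1/16·4 + 1/8·3 + 1/8·3 + 1/4·2 + 1/8·3 + 1/16·4 + 1/8·3 + 1/16·4 = 3 bits.

3 bits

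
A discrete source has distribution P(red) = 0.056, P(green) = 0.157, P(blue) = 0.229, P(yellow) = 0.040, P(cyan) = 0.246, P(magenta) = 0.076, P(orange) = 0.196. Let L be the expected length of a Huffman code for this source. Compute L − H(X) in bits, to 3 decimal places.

Entropy H = −Σ p log₂ p ≈ 2.5661 bits.
Huffman merges: 1/25+7/125→12/125; 19/250+12/125→43/250; 157/1000+43/250→329/1000; 49/250+229/1000→17/40; 123/500+329/1000→23/40; 17/40+23/40→1. L = 2597/1000 ≈ 2.5970.
L − H = 2.5970 − 2.5661 = 0.031 bits.

0.031 bits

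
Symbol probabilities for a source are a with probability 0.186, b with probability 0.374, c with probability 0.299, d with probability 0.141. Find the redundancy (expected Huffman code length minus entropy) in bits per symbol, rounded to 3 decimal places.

0.052 bits

Entropy H = −Σ p log₂ p ≈ 1.9013 bits.
Huffman merges: 141/1000+93/500→327/1000; 299/1000+327/1000→313/500; 187/500+313/500→1. L = 1953/1000 ≈ 1.9530.
L − H = 1.9530 − 1.9013 = 0.052 bits.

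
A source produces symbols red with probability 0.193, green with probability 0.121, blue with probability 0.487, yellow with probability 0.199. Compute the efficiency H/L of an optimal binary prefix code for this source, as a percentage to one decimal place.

98.3%

Entropy H = −Σ p log₂ p ≈ 1.7957 bits.
Huffman merges: 121/1000+193/1000→157/500; 199/1000+157/500→513/1000; 487/1000+513/1000→1. L = 1827/1000 ≈ 1.8270.
Efficiency = H/L = 1.7957/1.8270 = 98.3%.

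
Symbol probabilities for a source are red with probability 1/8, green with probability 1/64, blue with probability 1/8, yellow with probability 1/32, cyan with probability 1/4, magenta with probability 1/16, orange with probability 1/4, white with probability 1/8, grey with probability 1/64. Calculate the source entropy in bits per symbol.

2.71875 bits

Each probability is a power of 1/2, so log₂(1/p) is an integer.
H = Σ p·log₂(1/p) = 1/8·3 + 1/64·6 + 1/8·3 + 1/32·5 + 1/4·2 + 1/16·4 + 1/4·2 + 1/8·3 + 1/64·6 = 2.71875 bits.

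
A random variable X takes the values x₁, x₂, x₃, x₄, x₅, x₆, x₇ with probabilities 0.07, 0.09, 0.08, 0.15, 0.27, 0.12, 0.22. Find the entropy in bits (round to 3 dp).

H = −Σ pᵢ log₂ pᵢ.
−0.07·log₂(0.07) = 0.2686
−0.09·log₂(0.09) = 0.3127
−0.08·log₂(0.08) = 0.2915
−0.15·log₂(0.15) = 0.4105
−0.27·log₂(0.27) = 0.5100
−0.12·log₂(0.12) = 0.3671
−0.22·log₂(0.22) = 0.4806
Sum ≈ 2.6409 → 2.641 bits.

2.641 bits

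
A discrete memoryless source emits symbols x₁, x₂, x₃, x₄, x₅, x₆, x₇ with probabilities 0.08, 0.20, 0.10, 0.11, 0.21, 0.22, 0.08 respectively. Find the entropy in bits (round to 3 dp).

2.683 bits

H = −Σ pᵢ log₂ pᵢ.
−0.08·log₂(0.08) = 0.2915
−0.20·log₂(0.20) = 0.4644
−0.10·log₂(0.10) = 0.3322
−0.11·log₂(0.11) = 0.3503
−0.21·log₂(0.21) = 0.4728
−0.22·log₂(0.22) = 0.4806
−0.08·log₂(0.08) = 0.2915
Sum ≈ 2.6833 → 2.683 bits.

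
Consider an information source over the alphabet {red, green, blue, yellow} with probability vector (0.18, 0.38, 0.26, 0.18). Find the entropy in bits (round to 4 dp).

H = −Σ pᵢ log₂ pᵢ.
−0.18·log₂(0.18) = 0.4453
−0.38·log₂(0.38) = 0.5305
−0.26·log₂(0.26) = 0.5053
−0.18·log₂(0.18) = 0.4453
Sum ≈ 1.9264 → 1.9264 bits.

1.9264 bits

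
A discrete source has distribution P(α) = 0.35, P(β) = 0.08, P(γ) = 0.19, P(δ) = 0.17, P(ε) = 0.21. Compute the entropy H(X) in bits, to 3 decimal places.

H = −Σ pᵢ log₂ pᵢ.
−0.35·log₂(0.35) = 0.5301
−0.08·log₂(0.08) = 0.2915
−0.19·log₂(0.19) = 0.4552
−0.17·log₂(0.17) = 0.4346
−0.21·log₂(0.21) = 0.4728
Sum ≈ 2.1842 → 2.184 bits.

2.184 bits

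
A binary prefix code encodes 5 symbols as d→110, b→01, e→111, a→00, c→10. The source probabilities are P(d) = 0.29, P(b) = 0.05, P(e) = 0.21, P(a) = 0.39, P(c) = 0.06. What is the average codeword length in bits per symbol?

2.5 bits/symbol

L̄ = Σ pᵢ·ℓᵢ = 0.29·3 + 0.05·2 + 0.21·3 + 0.39·2 + 0.06·2 = 2.5 bits/symbol.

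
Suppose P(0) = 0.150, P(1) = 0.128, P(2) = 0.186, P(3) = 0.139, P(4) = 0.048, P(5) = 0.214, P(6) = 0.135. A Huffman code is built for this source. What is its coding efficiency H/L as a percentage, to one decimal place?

97.7%

Entropy H = −Σ p log₂ p ≈ 2.7135 bits.
Huffman merges: 6/125+16/125→22/125; 27/200+139/1000→137/500; 3/20+22/125→163/500; 93/500+107/500→2/5; 137/500+163/500→3/5; 2/5+3/5→1. L = 347/125 ≈ 2.7760.
Efficiency = H/L = 2.7135/2.7760 = 97.7%.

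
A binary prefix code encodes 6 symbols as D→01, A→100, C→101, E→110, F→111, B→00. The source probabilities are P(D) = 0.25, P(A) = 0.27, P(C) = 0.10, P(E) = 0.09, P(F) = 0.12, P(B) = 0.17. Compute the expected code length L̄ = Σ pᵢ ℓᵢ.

L̄ = Σ pᵢ·ℓᵢ = 0.25·2 + 0.27·3 + 0.10·3 + 0.09·3 + 0.12·3 + 0.17·2 = 2.58 bits/symbol.

2.58 bits/symbol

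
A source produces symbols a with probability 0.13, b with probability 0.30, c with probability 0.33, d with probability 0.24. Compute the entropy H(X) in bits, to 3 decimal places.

1.926 bits

H = −Σ pᵢ log₂ pᵢ.
−0.13·log₂(0.13) = 0.3826
−0.30·log₂(0.30) = 0.5211
−0.33·log₂(0.33) = 0.5278
−0.24·log₂(0.24) = 0.4941
Sum ≈ 1.9257 → 1.926 bits.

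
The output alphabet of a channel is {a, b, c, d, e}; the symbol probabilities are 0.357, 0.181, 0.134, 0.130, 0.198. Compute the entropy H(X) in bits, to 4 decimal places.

H = −Σ pᵢ log₂ pᵢ.
−0.357·log₂(0.357) = 0.5305
−0.181·log₂(0.181) = 0.4463
−0.134·log₂(0.134) = 0.3886
−0.130·log₂(0.130) = 0.3826
−0.198·log₂(0.198) = 0.4626
Sum ≈ 2.2107 → 2.2107 bits.

2.2107 bits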